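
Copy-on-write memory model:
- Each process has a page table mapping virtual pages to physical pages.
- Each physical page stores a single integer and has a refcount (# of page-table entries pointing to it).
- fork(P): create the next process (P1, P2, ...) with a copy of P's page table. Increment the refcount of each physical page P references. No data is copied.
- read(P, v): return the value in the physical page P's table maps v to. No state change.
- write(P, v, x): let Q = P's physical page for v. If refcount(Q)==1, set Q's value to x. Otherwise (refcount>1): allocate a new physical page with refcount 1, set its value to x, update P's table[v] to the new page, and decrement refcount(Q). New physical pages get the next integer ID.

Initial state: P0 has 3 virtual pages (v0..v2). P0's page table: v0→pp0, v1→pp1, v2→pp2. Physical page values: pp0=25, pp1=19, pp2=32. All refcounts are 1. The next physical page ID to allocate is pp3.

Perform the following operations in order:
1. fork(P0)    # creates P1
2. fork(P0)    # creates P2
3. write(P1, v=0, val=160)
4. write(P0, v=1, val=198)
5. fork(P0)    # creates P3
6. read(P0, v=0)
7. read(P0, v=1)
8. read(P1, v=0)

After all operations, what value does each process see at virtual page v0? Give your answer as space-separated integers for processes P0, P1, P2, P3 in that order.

Answer: 25 160 25 25

Derivation:
Op 1: fork(P0) -> P1. 3 ppages; refcounts: pp0:2 pp1:2 pp2:2
Op 2: fork(P0) -> P2. 3 ppages; refcounts: pp0:3 pp1:3 pp2:3
Op 3: write(P1, v0, 160). refcount(pp0)=3>1 -> COPY to pp3. 4 ppages; refcounts: pp0:2 pp1:3 pp2:3 pp3:1
Op 4: write(P0, v1, 198). refcount(pp1)=3>1 -> COPY to pp4. 5 ppages; refcounts: pp0:2 pp1:2 pp2:3 pp3:1 pp4:1
Op 5: fork(P0) -> P3. 5 ppages; refcounts: pp0:3 pp1:2 pp2:4 pp3:1 pp4:2
Op 6: read(P0, v0) -> 25. No state change.
Op 7: read(P0, v1) -> 198. No state change.
Op 8: read(P1, v0) -> 160. No state change.
P0: v0 -> pp0 = 25
P1: v0 -> pp3 = 160
P2: v0 -> pp0 = 25
P3: v0 -> pp0 = 25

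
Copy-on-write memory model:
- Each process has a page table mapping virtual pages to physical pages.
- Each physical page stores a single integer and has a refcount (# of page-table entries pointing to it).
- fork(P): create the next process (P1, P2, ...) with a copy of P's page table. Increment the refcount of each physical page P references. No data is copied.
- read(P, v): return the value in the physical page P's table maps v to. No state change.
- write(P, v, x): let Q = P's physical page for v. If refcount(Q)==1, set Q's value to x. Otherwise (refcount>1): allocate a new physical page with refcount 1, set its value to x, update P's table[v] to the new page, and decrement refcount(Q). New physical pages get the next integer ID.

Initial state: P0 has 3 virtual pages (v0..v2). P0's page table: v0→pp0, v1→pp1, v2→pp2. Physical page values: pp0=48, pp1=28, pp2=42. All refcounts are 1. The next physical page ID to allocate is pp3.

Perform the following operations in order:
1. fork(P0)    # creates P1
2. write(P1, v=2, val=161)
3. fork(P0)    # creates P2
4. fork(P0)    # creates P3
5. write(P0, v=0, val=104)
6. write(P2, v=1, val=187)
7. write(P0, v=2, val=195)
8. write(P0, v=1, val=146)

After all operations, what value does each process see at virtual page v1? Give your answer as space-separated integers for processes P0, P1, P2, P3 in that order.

Op 1: fork(P0) -> P1. 3 ppages; refcounts: pp0:2 pp1:2 pp2:2
Op 2: write(P1, v2, 161). refcount(pp2)=2>1 -> COPY to pp3. 4 ppages; refcounts: pp0:2 pp1:2 pp2:1 pp3:1
Op 3: fork(P0) -> P2. 4 ppages; refcounts: pp0:3 pp1:3 pp2:2 pp3:1
Op 4: fork(P0) -> P3. 4 ppages; refcounts: pp0:4 pp1:4 pp2:3 pp3:1
Op 5: write(P0, v0, 104). refcount(pp0)=4>1 -> COPY to pp4. 5 ppages; refcounts: pp0:3 pp1:4 pp2:3 pp3:1 pp4:1
Op 6: write(P2, v1, 187). refcount(pp1)=4>1 -> COPY to pp5. 6 ppages; refcounts: pp0:3 pp1:3 pp2:3 pp3:1 pp4:1 pp5:1
Op 7: write(P0, v2, 195). refcount(pp2)=3>1 -> COPY to pp6. 7 ppages; refcounts: pp0:3 pp1:3 pp2:2 pp3:1 pp4:1 pp5:1 pp6:1
Op 8: write(P0, v1, 146). refcount(pp1)=3>1 -> COPY to pp7. 8 ppages; refcounts: pp0:3 pp1:2 pp2:2 pp3:1 pp4:1 pp5:1 pp6:1 pp7:1
P0: v1 -> pp7 = 146
P1: v1 -> pp1 = 28
P2: v1 -> pp5 = 187
P3: v1 -> pp1 = 28

Answer: 146 28 187 28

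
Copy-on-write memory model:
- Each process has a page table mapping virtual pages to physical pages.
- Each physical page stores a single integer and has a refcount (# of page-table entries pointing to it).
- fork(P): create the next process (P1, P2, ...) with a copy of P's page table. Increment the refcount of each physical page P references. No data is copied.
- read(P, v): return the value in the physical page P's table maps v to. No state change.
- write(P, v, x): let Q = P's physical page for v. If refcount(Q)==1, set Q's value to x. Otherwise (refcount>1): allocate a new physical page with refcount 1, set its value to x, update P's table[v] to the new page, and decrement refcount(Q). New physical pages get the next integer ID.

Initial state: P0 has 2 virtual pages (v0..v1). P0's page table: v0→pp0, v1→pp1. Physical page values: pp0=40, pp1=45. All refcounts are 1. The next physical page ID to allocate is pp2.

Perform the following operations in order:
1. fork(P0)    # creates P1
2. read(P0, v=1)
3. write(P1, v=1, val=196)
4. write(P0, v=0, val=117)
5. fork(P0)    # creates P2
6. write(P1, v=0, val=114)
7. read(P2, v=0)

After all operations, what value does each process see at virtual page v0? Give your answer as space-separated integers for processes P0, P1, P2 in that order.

Answer: 117 114 117

Derivation:
Op 1: fork(P0) -> P1. 2 ppages; refcounts: pp0:2 pp1:2
Op 2: read(P0, v1) -> 45. No state change.
Op 3: write(P1, v1, 196). refcount(pp1)=2>1 -> COPY to pp2. 3 ppages; refcounts: pp0:2 pp1:1 pp2:1
Op 4: write(P0, v0, 117). refcount(pp0)=2>1 -> COPY to pp3. 4 ppages; refcounts: pp0:1 pp1:1 pp2:1 pp3:1
Op 5: fork(P0) -> P2. 4 ppages; refcounts: pp0:1 pp1:2 pp2:1 pp3:2
Op 6: write(P1, v0, 114). refcount(pp0)=1 -> write in place. 4 ppages; refcounts: pp0:1 pp1:2 pp2:1 pp3:2
Op 7: read(P2, v0) -> 117. No state change.
P0: v0 -> pp3 = 117
P1: v0 -> pp0 = 114
P2: v0 -> pp3 = 117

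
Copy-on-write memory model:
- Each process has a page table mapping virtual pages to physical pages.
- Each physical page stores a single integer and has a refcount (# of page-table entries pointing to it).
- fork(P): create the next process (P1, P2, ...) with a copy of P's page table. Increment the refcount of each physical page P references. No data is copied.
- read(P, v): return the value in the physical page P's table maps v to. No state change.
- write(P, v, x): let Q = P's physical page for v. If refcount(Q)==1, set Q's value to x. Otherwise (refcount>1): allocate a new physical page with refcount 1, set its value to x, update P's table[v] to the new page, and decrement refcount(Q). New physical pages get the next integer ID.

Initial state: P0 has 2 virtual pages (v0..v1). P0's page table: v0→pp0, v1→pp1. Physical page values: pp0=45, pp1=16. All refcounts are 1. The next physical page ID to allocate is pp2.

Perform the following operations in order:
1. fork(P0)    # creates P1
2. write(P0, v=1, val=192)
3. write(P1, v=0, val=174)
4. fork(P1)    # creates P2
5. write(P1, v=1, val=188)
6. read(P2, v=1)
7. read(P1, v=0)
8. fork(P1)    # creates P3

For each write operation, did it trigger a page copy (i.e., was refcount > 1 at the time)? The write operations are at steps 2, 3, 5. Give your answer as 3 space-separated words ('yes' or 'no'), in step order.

Op 1: fork(P0) -> P1. 2 ppages; refcounts: pp0:2 pp1:2
Op 2: write(P0, v1, 192). refcount(pp1)=2>1 -> COPY to pp2. 3 ppages; refcounts: pp0:2 pp1:1 pp2:1
Op 3: write(P1, v0, 174). refcount(pp0)=2>1 -> COPY to pp3. 4 ppages; refcounts: pp0:1 pp1:1 pp2:1 pp3:1
Op 4: fork(P1) -> P2. 4 ppages; refcounts: pp0:1 pp1:2 pp2:1 pp3:2
Op 5: write(P1, v1, 188). refcount(pp1)=2>1 -> COPY to pp4. 5 ppages; refcounts: pp0:1 pp1:1 pp2:1 pp3:2 pp4:1
Op 6: read(P2, v1) -> 16. No state change.
Op 7: read(P1, v0) -> 174. No state change.
Op 8: fork(P1) -> P3. 5 ppages; refcounts: pp0:1 pp1:1 pp2:1 pp3:3 pp4:2

yes yes yes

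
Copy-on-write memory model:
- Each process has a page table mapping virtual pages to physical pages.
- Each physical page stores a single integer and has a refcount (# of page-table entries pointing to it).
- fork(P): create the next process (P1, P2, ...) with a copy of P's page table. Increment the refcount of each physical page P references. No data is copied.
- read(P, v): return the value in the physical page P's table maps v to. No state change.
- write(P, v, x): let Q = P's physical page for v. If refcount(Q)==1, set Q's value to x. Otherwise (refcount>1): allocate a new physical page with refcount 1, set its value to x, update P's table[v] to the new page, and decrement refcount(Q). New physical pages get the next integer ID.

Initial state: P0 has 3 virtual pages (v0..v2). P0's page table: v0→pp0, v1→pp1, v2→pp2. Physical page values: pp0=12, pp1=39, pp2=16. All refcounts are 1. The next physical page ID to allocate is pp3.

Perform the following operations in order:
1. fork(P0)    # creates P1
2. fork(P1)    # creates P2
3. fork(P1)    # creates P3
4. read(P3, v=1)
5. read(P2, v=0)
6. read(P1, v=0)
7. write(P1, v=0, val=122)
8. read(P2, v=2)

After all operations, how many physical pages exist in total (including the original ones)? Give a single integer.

Op 1: fork(P0) -> P1. 3 ppages; refcounts: pp0:2 pp1:2 pp2:2
Op 2: fork(P1) -> P2. 3 ppages; refcounts: pp0:3 pp1:3 pp2:3
Op 3: fork(P1) -> P3. 3 ppages; refcounts: pp0:4 pp1:4 pp2:4
Op 4: read(P3, v1) -> 39. No state change.
Op 5: read(P2, v0) -> 12. No state change.
Op 6: read(P1, v0) -> 12. No state change.
Op 7: write(P1, v0, 122). refcount(pp0)=4>1 -> COPY to pp3. 4 ppages; refcounts: pp0:3 pp1:4 pp2:4 pp3:1
Op 8: read(P2, v2) -> 16. No state change.

Answer: 4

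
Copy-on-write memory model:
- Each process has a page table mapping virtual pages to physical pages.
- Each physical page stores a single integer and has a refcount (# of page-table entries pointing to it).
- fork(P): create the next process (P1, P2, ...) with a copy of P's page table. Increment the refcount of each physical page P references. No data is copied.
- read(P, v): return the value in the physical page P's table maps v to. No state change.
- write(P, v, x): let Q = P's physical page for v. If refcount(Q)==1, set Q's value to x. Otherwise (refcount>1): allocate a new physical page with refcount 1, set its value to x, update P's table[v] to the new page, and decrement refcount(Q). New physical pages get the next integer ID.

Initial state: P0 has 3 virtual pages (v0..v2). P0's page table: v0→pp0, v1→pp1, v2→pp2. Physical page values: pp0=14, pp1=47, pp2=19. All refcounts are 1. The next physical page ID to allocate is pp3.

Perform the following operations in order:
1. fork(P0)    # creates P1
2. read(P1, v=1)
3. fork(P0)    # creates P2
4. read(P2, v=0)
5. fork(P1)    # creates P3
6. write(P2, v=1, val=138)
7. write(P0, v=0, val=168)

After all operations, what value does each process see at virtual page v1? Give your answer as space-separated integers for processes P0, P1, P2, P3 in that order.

Op 1: fork(P0) -> P1. 3 ppages; refcounts: pp0:2 pp1:2 pp2:2
Op 2: read(P1, v1) -> 47. No state change.
Op 3: fork(P0) -> P2. 3 ppages; refcounts: pp0:3 pp1:3 pp2:3
Op 4: read(P2, v0) -> 14. No state change.
Op 5: fork(P1) -> P3. 3 ppages; refcounts: pp0:4 pp1:4 pp2:4
Op 6: write(P2, v1, 138). refcount(pp1)=4>1 -> COPY to pp3. 4 ppages; refcounts: pp0:4 pp1:3 pp2:4 pp3:1
Op 7: write(P0, v0, 168). refcount(pp0)=4>1 -> COPY to pp4. 5 ppages; refcounts: pp0:3 pp1:3 pp2:4 pp3:1 pp4:1
P0: v1 -> pp1 = 47
P1: v1 -> pp1 = 47
P2: v1 -> pp3 = 138
P3: v1 -> pp1 = 47

Answer: 47 47 138 47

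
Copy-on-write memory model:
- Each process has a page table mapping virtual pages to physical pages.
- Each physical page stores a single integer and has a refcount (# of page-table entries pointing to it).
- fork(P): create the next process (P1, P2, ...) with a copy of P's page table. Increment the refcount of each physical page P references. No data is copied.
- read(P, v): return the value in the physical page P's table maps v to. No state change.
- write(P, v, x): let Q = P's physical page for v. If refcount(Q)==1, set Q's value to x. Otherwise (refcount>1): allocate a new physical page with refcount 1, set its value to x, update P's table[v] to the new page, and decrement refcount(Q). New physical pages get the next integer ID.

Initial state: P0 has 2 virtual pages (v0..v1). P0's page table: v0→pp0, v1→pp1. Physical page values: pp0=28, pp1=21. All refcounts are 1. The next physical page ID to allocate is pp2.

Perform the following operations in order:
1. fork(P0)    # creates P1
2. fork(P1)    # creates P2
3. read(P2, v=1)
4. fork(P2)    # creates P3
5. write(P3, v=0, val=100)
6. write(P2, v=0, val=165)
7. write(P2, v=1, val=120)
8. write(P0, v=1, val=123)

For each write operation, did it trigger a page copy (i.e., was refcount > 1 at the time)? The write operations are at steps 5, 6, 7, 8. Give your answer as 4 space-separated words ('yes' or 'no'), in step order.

Op 1: fork(P0) -> P1. 2 ppages; refcounts: pp0:2 pp1:2
Op 2: fork(P1) -> P2. 2 ppages; refcounts: pp0:3 pp1:3
Op 3: read(P2, v1) -> 21. No state change.
Op 4: fork(P2) -> P3. 2 ppages; refcounts: pp0:4 pp1:4
Op 5: write(P3, v0, 100). refcount(pp0)=4>1 -> COPY to pp2. 3 ppages; refcounts: pp0:3 pp1:4 pp2:1
Op 6: write(P2, v0, 165). refcount(pp0)=3>1 -> COPY to pp3. 4 ppages; refcounts: pp0:2 pp1:4 pp2:1 pp3:1
Op 7: write(P2, v1, 120). refcount(pp1)=4>1 -> COPY to pp4. 5 ppages; refcounts: pp0:2 pp1:3 pp2:1 pp3:1 pp4:1
Op 8: write(P0, v1, 123). refcount(pp1)=3>1 -> COPY to pp5. 6 ppages; refcounts: pp0:2 pp1:2 pp2:1 pp3:1 pp4:1 pp5:1

yes yes yes yes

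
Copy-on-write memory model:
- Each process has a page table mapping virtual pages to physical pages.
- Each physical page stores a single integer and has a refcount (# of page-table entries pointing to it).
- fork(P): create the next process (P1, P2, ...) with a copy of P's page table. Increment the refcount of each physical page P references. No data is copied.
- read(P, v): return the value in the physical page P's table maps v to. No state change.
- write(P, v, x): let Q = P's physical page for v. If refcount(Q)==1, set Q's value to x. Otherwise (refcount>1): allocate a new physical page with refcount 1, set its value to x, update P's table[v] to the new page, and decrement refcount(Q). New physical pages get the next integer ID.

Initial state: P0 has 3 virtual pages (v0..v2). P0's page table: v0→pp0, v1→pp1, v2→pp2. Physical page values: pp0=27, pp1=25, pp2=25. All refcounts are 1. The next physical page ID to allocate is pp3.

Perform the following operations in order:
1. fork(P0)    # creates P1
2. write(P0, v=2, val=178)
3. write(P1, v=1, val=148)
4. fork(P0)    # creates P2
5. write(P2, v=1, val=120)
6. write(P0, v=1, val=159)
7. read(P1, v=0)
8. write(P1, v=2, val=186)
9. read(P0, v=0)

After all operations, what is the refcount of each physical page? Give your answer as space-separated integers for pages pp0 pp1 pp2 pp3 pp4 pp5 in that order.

Op 1: fork(P0) -> P1. 3 ppages; refcounts: pp0:2 pp1:2 pp2:2
Op 2: write(P0, v2, 178). refcount(pp2)=2>1 -> COPY to pp3. 4 ppages; refcounts: pp0:2 pp1:2 pp2:1 pp3:1
Op 3: write(P1, v1, 148). refcount(pp1)=2>1 -> COPY to pp4. 5 ppages; refcounts: pp0:2 pp1:1 pp2:1 pp3:1 pp4:1
Op 4: fork(P0) -> P2. 5 ppages; refcounts: pp0:3 pp1:2 pp2:1 pp3:2 pp4:1
Op 5: write(P2, v1, 120). refcount(pp1)=2>1 -> COPY to pp5. 6 ppages; refcounts: pp0:3 pp1:1 pp2:1 pp3:2 pp4:1 pp5:1
Op 6: write(P0, v1, 159). refcount(pp1)=1 -> write in place. 6 ppages; refcounts: pp0:3 pp1:1 pp2:1 pp3:2 pp4:1 pp5:1
Op 7: read(P1, v0) -> 27. No state change.
Op 8: write(P1, v2, 186). refcount(pp2)=1 -> write in place. 6 ppages; refcounts: pp0:3 pp1:1 pp2:1 pp3:2 pp4:1 pp5:1
Op 9: read(P0, v0) -> 27. No state change.

Answer: 3 1 1 2 1 1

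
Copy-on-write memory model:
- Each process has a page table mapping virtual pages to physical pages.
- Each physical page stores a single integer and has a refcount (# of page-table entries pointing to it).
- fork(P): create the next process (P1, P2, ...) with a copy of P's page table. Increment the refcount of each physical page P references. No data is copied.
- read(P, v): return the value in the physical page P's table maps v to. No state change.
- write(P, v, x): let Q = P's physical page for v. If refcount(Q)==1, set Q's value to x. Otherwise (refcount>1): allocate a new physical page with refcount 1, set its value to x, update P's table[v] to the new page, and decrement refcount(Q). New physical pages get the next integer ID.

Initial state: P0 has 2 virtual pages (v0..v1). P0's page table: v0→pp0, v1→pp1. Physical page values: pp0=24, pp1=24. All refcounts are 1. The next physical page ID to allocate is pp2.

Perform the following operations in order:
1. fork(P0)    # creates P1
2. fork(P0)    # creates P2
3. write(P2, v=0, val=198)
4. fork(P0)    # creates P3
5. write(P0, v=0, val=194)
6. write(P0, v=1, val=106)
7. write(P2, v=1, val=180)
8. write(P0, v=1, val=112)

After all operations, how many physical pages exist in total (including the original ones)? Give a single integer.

Op 1: fork(P0) -> P1. 2 ppages; refcounts: pp0:2 pp1:2
Op 2: fork(P0) -> P2. 2 ppages; refcounts: pp0:3 pp1:3
Op 3: write(P2, v0, 198). refcount(pp0)=3>1 -> COPY to pp2. 3 ppages; refcounts: pp0:2 pp1:3 pp2:1
Op 4: fork(P0) -> P3. 3 ppages; refcounts: pp0:3 pp1:4 pp2:1
Op 5: write(P0, v0, 194). refcount(pp0)=3>1 -> COPY to pp3. 4 ppages; refcounts: pp0:2 pp1:4 pp2:1 pp3:1
Op 6: write(P0, v1, 106). refcount(pp1)=4>1 -> COPY to pp4. 5 ppages; refcounts: pp0:2 pp1:3 pp2:1 pp3:1 pp4:1
Op 7: write(P2, v1, 180). refcount(pp1)=3>1 -> COPY to pp5. 6 ppages; refcounts: pp0:2 pp1:2 pp2:1 pp3:1 pp4:1 pp5:1
Op 8: write(P0, v1, 112). refcount(pp4)=1 -> write in place. 6 ppages; refcounts: pp0:2 pp1:2 pp2:1 pp3:1 pp4:1 pp5:1

Answer: 6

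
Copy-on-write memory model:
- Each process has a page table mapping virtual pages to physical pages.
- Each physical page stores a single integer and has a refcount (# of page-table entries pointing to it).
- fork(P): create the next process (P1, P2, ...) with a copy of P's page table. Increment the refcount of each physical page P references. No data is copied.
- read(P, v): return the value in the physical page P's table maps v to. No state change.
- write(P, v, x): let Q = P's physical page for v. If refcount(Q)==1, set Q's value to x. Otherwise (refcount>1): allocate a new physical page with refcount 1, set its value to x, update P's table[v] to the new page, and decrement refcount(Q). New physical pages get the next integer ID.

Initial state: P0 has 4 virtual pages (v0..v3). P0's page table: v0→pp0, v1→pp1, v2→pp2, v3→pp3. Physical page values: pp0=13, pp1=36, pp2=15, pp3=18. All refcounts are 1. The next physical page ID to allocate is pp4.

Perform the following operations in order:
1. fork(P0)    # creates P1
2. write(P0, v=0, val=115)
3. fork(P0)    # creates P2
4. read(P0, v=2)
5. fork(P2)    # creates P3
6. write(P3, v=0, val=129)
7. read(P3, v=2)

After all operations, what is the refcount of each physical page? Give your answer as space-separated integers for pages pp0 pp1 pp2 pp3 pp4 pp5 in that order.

Op 1: fork(P0) -> P1. 4 ppages; refcounts: pp0:2 pp1:2 pp2:2 pp3:2
Op 2: write(P0, v0, 115). refcount(pp0)=2>1 -> COPY to pp4. 5 ppages; refcounts: pp0:1 pp1:2 pp2:2 pp3:2 pp4:1
Op 3: fork(P0) -> P2. 5 ppages; refcounts: pp0:1 pp1:3 pp2:3 pp3:3 pp4:2
Op 4: read(P0, v2) -> 15. No state change.
Op 5: fork(P2) -> P3. 5 ppages; refcounts: pp0:1 pp1:4 pp2:4 pp3:4 pp4:3
Op 6: write(P3, v0, 129). refcount(pp4)=3>1 -> COPY to pp5. 6 ppages; refcounts: pp0:1 pp1:4 pp2:4 pp3:4 pp4:2 pp5:1
Op 7: read(P3, v2) -> 15. No state change.

Answer: 1 4 4 4 2 1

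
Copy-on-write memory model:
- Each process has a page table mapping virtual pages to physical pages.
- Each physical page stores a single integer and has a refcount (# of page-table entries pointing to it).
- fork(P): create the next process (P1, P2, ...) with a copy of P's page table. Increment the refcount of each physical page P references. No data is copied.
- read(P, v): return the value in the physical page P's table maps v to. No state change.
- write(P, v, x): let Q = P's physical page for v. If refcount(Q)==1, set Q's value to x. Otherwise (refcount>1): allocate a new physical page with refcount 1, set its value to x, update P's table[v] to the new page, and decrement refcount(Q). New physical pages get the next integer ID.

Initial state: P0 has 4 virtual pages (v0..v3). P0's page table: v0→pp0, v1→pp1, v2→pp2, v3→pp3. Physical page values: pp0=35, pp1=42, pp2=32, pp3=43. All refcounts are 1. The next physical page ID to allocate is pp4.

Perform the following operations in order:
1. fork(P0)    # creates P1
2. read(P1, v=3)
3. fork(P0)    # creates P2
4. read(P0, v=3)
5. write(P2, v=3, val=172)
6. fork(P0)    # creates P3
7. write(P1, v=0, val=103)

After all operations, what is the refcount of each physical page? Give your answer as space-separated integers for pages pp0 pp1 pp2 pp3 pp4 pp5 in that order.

Op 1: fork(P0) -> P1. 4 ppages; refcounts: pp0:2 pp1:2 pp2:2 pp3:2
Op 2: read(P1, v3) -> 43. No state change.
Op 3: fork(P0) -> P2. 4 ppages; refcounts: pp0:3 pp1:3 pp2:3 pp3:3
Op 4: read(P0, v3) -> 43. No state change.
Op 5: write(P2, v3, 172). refcount(pp3)=3>1 -> COPY to pp4. 5 ppages; refcounts: pp0:3 pp1:3 pp2:3 pp3:2 pp4:1
Op 6: fork(P0) -> P3. 5 ppages; refcounts: pp0:4 pp1:4 pp2:4 pp3:3 pp4:1
Op 7: write(P1, v0, 103). refcount(pp0)=4>1 -> COPY to pp5. 6 ppages; refcounts: pp0:3 pp1:4 pp2:4 pp3:3 pp4:1 pp5:1

Answer: 3 4 4 3 1 1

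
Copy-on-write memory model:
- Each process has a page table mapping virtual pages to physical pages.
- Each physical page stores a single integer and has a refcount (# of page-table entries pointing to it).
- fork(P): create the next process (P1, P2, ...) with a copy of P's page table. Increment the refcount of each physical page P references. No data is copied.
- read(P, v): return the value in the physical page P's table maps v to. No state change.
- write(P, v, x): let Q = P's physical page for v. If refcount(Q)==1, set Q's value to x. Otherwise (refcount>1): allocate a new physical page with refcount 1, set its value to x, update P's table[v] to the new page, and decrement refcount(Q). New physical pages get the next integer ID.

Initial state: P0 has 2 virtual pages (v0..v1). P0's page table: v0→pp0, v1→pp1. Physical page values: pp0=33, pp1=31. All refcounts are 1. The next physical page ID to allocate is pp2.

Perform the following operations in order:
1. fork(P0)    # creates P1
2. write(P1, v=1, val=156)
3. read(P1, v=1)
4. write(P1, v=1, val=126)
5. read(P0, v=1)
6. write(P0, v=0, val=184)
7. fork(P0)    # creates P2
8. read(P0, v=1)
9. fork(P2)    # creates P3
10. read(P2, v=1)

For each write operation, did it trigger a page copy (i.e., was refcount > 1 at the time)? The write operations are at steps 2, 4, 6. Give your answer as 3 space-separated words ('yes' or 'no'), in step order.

Op 1: fork(P0) -> P1. 2 ppages; refcounts: pp0:2 pp1:2
Op 2: write(P1, v1, 156). refcount(pp1)=2>1 -> COPY to pp2. 3 ppages; refcounts: pp0:2 pp1:1 pp2:1
Op 3: read(P1, v1) -> 156. No state change.
Op 4: write(P1, v1, 126). refcount(pp2)=1 -> write in place. 3 ppages; refcounts: pp0:2 pp1:1 pp2:1
Op 5: read(P0, v1) -> 31. No state change.
Op 6: write(P0, v0, 184). refcount(pp0)=2>1 -> COPY to pp3. 4 ppages; refcounts: pp0:1 pp1:1 pp2:1 pp3:1
Op 7: fork(P0) -> P2. 4 ppages; refcounts: pp0:1 pp1:2 pp2:1 pp3:2
Op 8: read(P0, v1) -> 31. No state change.
Op 9: fork(P2) -> P3. 4 ppages; refcounts: pp0:1 pp1:3 pp2:1 pp3:3
Op 10: read(P2, v1) -> 31. No state change.

yes no yes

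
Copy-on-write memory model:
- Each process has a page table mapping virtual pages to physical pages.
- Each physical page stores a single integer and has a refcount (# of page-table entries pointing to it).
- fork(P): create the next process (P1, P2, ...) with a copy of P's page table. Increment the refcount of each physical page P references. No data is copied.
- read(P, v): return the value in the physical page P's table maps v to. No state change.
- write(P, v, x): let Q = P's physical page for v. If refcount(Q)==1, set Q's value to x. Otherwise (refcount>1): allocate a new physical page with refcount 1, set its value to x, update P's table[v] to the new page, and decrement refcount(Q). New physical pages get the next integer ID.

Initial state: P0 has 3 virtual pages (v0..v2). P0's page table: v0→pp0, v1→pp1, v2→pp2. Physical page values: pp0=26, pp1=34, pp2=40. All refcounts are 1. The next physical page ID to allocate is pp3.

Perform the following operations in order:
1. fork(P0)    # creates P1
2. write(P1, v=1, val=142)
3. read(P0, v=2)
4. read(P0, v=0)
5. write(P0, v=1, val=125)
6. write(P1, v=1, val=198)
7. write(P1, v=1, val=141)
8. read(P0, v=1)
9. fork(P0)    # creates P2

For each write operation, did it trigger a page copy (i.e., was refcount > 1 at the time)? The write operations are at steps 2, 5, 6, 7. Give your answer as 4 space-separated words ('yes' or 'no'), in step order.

Op 1: fork(P0) -> P1. 3 ppages; refcounts: pp0:2 pp1:2 pp2:2
Op 2: write(P1, v1, 142). refcount(pp1)=2>1 -> COPY to pp3. 4 ppages; refcounts: pp0:2 pp1:1 pp2:2 pp3:1
Op 3: read(P0, v2) -> 40. No state change.
Op 4: read(P0, v0) -> 26. No state change.
Op 5: write(P0, v1, 125). refcount(pp1)=1 -> write in place. 4 ppages; refcounts: pp0:2 pp1:1 pp2:2 pp3:1
Op 6: write(P1, v1, 198). refcount(pp3)=1 -> write in place. 4 ppages; refcounts: pp0:2 pp1:1 pp2:2 pp3:1
Op 7: write(P1, v1, 141). refcount(pp3)=1 -> write in place. 4 ppages; refcounts: pp0:2 pp1:1 pp2:2 pp3:1
Op 8: read(P0, v1) -> 125. No state change.
Op 9: fork(P0) -> P2. 4 ppages; refcounts: pp0:3 pp1:2 pp2:3 pp3:1

yes no no no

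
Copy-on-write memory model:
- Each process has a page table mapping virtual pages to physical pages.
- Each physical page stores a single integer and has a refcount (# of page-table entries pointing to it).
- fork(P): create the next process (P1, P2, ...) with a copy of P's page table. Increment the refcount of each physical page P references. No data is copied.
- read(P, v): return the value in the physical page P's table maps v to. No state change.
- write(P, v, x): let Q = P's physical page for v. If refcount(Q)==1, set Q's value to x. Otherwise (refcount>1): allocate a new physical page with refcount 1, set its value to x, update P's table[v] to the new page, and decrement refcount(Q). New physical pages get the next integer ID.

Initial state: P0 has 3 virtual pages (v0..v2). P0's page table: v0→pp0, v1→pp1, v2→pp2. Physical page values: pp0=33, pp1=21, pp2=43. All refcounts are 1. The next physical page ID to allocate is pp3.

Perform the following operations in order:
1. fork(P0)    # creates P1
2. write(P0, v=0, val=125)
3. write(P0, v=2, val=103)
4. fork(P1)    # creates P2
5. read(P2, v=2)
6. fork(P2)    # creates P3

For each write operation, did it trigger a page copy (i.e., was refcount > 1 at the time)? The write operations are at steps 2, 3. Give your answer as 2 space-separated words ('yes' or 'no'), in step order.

Op 1: fork(P0) -> P1. 3 ppages; refcounts: pp0:2 pp1:2 pp2:2
Op 2: write(P0, v0, 125). refcount(pp0)=2>1 -> COPY to pp3. 4 ppages; refcounts: pp0:1 pp1:2 pp2:2 pp3:1
Op 3: write(P0, v2, 103). refcount(pp2)=2>1 -> COPY to pp4. 5 ppages; refcounts: pp0:1 pp1:2 pp2:1 pp3:1 pp4:1
Op 4: fork(P1) -> P2. 5 ppages; refcounts: pp0:2 pp1:3 pp2:2 pp3:1 pp4:1
Op 5: read(P2, v2) -> 43. No state change.
Op 6: fork(P2) -> P3. 5 ppages; refcounts: pp0:3 pp1:4 pp2:3 pp3:1 pp4:1

yes yes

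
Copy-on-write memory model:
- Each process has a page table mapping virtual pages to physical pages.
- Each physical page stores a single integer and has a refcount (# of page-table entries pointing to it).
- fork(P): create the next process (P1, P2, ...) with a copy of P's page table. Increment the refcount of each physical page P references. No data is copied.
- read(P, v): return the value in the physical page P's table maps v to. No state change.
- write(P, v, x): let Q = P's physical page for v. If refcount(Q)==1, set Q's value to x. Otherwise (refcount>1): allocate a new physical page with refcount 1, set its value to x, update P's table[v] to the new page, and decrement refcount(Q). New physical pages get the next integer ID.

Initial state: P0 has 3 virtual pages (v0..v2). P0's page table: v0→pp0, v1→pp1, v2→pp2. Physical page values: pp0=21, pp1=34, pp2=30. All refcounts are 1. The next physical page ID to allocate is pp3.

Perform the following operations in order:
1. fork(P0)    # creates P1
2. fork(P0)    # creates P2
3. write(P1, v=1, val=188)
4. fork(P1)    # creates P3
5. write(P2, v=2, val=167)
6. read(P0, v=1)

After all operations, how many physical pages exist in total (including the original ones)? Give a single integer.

Op 1: fork(P0) -> P1. 3 ppages; refcounts: pp0:2 pp1:2 pp2:2
Op 2: fork(P0) -> P2. 3 ppages; refcounts: pp0:3 pp1:3 pp2:3
Op 3: write(P1, v1, 188). refcount(pp1)=3>1 -> COPY to pp3. 4 ppages; refcounts: pp0:3 pp1:2 pp2:3 pp3:1
Op 4: fork(P1) -> P3. 4 ppages; refcounts: pp0:4 pp1:2 pp2:4 pp3:2
Op 5: write(P2, v2, 167). refcount(pp2)=4>1 -> COPY to pp4. 5 ppages; refcounts: pp0:4 pp1:2 pp2:3 pp3:2 pp4:1
Op 6: read(P0, v1) -> 34. No state change.

Answer: 5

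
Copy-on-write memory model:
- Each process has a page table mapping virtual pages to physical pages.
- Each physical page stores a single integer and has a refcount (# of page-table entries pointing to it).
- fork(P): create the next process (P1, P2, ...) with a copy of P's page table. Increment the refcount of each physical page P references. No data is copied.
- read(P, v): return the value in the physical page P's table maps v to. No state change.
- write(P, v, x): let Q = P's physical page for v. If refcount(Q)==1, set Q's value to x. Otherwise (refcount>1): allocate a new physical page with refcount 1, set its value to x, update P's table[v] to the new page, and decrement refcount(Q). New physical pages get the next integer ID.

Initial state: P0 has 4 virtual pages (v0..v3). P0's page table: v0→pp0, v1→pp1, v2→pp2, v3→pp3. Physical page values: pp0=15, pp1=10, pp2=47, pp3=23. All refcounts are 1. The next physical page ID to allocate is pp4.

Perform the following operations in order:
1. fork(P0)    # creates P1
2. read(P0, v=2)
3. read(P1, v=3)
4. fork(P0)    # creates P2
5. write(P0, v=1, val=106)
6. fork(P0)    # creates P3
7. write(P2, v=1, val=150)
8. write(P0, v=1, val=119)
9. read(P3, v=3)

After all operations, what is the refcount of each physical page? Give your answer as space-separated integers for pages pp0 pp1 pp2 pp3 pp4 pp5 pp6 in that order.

Answer: 4 1 4 4 1 1 1

Derivation:
Op 1: fork(P0) -> P1. 4 ppages; refcounts: pp0:2 pp1:2 pp2:2 pp3:2
Op 2: read(P0, v2) -> 47. No state change.
Op 3: read(P1, v3) -> 23. No state change.
Op 4: fork(P0) -> P2. 4 ppages; refcounts: pp0:3 pp1:3 pp2:3 pp3:3
Op 5: write(P0, v1, 106). refcount(pp1)=3>1 -> COPY to pp4. 5 ppages; refcounts: pp0:3 pp1:2 pp2:3 pp3:3 pp4:1
Op 6: fork(P0) -> P3. 5 ppages; refcounts: pp0:4 pp1:2 pp2:4 pp3:4 pp4:2
Op 7: write(P2, v1, 150). refcount(pp1)=2>1 -> COPY to pp5. 6 ppages; refcounts: pp0:4 pp1:1 pp2:4 pp3:4 pp4:2 pp5:1
Op 8: write(P0, v1, 119). refcount(pp4)=2>1 -> COPY to pp6. 7 ppages; refcounts: pp0:4 pp1:1 pp2:4 pp3:4 pp4:1 pp5:1 pp6:1
Op 9: read(P3, v3) -> 23. No state change.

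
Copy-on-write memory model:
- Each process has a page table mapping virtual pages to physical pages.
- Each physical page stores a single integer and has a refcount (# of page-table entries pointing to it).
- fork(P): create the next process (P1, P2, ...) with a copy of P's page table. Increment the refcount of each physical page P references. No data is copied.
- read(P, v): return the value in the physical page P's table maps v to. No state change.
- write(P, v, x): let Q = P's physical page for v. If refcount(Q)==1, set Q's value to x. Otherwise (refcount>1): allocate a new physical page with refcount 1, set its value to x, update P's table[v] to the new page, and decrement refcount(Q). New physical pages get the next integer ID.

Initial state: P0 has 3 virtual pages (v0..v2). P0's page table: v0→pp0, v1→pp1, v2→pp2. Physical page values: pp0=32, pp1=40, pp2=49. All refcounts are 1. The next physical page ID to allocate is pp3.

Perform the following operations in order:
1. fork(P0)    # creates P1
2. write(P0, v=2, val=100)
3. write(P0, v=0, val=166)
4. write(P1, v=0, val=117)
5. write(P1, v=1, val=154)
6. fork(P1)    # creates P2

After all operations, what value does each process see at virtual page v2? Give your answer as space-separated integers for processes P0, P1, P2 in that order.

Op 1: fork(P0) -> P1. 3 ppages; refcounts: pp0:2 pp1:2 pp2:2
Op 2: write(P0, v2, 100). refcount(pp2)=2>1 -> COPY to pp3. 4 ppages; refcounts: pp0:2 pp1:2 pp2:1 pp3:1
Op 3: write(P0, v0, 166). refcount(pp0)=2>1 -> COPY to pp4. 5 ppages; refcounts: pp0:1 pp1:2 pp2:1 pp3:1 pp4:1
Op 4: write(P1, v0, 117). refcount(pp0)=1 -> write in place. 5 ppages; refcounts: pp0:1 pp1:2 pp2:1 pp3:1 pp4:1
Op 5: write(P1, v1, 154). refcount(pp1)=2>1 -> COPY to pp5. 6 ppages; refcounts: pp0:1 pp1:1 pp2:1 pp3:1 pp4:1 pp5:1
Op 6: fork(P1) -> P2. 6 ppages; refcounts: pp0:2 pp1:1 pp2:2 pp3:1 pp4:1 pp5:2
P0: v2 -> pp3 = 100
P1: v2 -> pp2 = 49
P2: v2 -> pp2 = 49

Answer: 100 49 49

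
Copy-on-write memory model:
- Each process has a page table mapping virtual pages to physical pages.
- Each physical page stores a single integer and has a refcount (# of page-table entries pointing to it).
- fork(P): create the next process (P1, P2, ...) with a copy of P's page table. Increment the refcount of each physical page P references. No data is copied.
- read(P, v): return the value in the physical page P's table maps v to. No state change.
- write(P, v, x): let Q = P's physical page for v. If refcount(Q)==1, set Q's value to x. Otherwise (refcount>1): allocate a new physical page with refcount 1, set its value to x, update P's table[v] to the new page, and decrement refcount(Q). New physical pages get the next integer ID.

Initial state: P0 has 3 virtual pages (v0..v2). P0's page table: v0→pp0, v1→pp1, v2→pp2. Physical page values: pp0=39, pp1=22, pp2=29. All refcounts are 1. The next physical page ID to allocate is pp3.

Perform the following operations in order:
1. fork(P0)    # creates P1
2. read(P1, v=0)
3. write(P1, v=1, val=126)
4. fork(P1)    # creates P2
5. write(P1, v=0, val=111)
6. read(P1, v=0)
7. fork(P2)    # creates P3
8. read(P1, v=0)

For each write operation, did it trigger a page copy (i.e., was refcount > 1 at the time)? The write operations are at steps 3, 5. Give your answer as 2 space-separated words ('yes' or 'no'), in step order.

Op 1: fork(P0) -> P1. 3 ppages; refcounts: pp0:2 pp1:2 pp2:2
Op 2: read(P1, v0) -> 39. No state change.
Op 3: write(P1, v1, 126). refcount(pp1)=2>1 -> COPY to pp3. 4 ppages; refcounts: pp0:2 pp1:1 pp2:2 pp3:1
Op 4: fork(P1) -> P2. 4 ppages; refcounts: pp0:3 pp1:1 pp2:3 pp3:2
Op 5: write(P1, v0, 111). refcount(pp0)=3>1 -> COPY to pp4. 5 ppages; refcounts: pp0:2 pp1:1 pp2:3 pp3:2 pp4:1
Op 6: read(P1, v0) -> 111. No state change.
Op 7: fork(P2) -> P3. 5 ppages; refcounts: pp0:3 pp1:1 pp2:4 pp3:3 pp4:1
Op 8: read(P1, v0) -> 111. No state change.

yes yes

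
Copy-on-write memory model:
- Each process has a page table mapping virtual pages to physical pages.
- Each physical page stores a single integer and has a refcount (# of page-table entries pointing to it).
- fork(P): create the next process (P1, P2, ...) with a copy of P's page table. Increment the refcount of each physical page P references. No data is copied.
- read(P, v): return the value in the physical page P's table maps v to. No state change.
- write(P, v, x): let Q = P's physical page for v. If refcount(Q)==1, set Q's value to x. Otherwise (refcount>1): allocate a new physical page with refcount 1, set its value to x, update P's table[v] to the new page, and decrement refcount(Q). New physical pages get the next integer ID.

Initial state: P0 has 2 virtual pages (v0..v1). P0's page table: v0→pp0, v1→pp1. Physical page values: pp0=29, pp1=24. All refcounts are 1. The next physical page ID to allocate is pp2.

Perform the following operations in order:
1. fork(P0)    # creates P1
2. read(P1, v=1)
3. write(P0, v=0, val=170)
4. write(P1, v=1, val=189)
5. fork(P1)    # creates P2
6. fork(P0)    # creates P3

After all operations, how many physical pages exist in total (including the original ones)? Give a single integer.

Answer: 4

Derivation:
Op 1: fork(P0) -> P1. 2 ppages; refcounts: pp0:2 pp1:2
Op 2: read(P1, v1) -> 24. No state change.
Op 3: write(P0, v0, 170). refcount(pp0)=2>1 -> COPY to pp2. 3 ppages; refcounts: pp0:1 pp1:2 pp2:1
Op 4: write(P1, v1, 189). refcount(pp1)=2>1 -> COPY to pp3. 4 ppages; refcounts: pp0:1 pp1:1 pp2:1 pp3:1
Op 5: fork(P1) -> P2. 4 ppages; refcounts: pp0:2 pp1:1 pp2:1 pp3:2
Op 6: fork(P0) -> P3. 4 ppages; refcounts: pp0:2 pp1:2 pp2:2 pp3:2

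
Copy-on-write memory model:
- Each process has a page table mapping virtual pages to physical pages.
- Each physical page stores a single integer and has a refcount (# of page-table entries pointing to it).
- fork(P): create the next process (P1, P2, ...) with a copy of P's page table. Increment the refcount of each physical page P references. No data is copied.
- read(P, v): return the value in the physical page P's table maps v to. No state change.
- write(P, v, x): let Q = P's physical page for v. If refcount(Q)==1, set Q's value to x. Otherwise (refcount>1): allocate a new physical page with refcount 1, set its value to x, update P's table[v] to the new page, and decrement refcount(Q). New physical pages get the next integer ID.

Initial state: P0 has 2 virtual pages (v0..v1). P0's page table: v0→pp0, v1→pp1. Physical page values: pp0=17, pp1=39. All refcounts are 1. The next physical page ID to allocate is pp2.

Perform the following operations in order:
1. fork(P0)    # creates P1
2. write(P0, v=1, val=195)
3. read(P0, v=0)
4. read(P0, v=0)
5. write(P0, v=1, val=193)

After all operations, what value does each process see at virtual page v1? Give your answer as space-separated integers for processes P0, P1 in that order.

Answer: 193 39

Derivation:
Op 1: fork(P0) -> P1. 2 ppages; refcounts: pp0:2 pp1:2
Op 2: write(P0, v1, 195). refcount(pp1)=2>1 -> COPY to pp2. 3 ppages; refcounts: pp0:2 pp1:1 pp2:1
Op 3: read(P0, v0) -> 17. No state change.
Op 4: read(P0, v0) -> 17. No state change.
Op 5: write(P0, v1, 193). refcount(pp2)=1 -> write in place. 3 ppages; refcounts: pp0:2 pp1:1 pp2:1
P0: v1 -> pp2 = 193
P1: v1 -> pp1 = 39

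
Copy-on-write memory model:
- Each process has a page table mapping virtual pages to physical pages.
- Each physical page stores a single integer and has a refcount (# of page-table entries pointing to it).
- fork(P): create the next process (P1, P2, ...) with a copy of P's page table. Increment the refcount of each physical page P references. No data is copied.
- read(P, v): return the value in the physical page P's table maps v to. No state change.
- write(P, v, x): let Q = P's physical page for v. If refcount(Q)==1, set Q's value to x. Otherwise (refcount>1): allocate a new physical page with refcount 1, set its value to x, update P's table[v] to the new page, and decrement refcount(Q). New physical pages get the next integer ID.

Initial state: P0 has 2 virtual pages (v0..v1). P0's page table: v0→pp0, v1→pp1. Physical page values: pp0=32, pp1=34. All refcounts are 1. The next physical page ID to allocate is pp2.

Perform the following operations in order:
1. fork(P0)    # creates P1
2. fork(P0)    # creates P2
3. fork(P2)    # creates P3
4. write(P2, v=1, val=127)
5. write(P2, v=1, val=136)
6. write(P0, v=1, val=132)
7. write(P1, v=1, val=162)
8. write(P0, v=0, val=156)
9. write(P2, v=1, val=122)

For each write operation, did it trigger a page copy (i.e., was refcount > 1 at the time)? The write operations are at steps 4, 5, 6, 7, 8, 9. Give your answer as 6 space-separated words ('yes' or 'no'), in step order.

Op 1: fork(P0) -> P1. 2 ppages; refcounts: pp0:2 pp1:2
Op 2: fork(P0) -> P2. 2 ppages; refcounts: pp0:3 pp1:3
Op 3: fork(P2) -> P3. 2 ppages; refcounts: pp0:4 pp1:4
Op 4: write(P2, v1, 127). refcount(pp1)=4>1 -> COPY to pp2. 3 ppages; refcounts: pp0:4 pp1:3 pp2:1
Op 5: write(P2, v1, 136). refcount(pp2)=1 -> write in place. 3 ppages; refcounts: pp0:4 pp1:3 pp2:1
Op 6: write(P0, v1, 132). refcount(pp1)=3>1 -> COPY to pp3. 4 ppages; refcounts: pp0:4 pp1:2 pp2:1 pp3:1
Op 7: write(P1, v1, 162). refcount(pp1)=2>1 -> COPY to pp4. 5 ppages; refcounts: pp0:4 pp1:1 pp2:1 pp3:1 pp4:1
Op 8: write(P0, v0, 156). refcount(pp0)=4>1 -> COPY to pp5. 6 ppages; refcounts: pp0:3 pp1:1 pp2:1 pp3:1 pp4:1 pp5:1
Op 9: write(P2, v1, 122). refcount(pp2)=1 -> write in place. 6 ppages; refcounts: pp0:3 pp1:1 pp2:1 pp3:1 pp4:1 pp5:1

yes no yes yes yes no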